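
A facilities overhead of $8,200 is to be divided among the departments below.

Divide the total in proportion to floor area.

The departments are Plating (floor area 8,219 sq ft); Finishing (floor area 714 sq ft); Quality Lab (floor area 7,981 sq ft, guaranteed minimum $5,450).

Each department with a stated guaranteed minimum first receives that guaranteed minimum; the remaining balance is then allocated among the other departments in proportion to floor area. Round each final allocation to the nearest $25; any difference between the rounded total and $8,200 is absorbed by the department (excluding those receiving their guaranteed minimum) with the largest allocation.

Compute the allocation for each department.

Plating: $2,525; Finishing: $225; Quality Lab: $5,450

Guaranteed amounts: Quality Lab $5,450. Residual $2,750.
Residual split over remaining floor area 8,933: Plating 2,530.20 → $2,525; Finishing 219.80 → $225.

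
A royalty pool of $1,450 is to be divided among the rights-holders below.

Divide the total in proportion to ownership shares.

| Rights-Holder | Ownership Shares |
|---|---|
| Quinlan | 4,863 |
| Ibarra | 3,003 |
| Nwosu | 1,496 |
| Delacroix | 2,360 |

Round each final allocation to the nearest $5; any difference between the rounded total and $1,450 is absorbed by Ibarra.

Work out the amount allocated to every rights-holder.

Total ownership shares = 11,722.
Pro-rata amounts: Quinlan 4,863/11,722 × $1,450 = 601.55; Ibarra 3,003/11,722 × $1,450 = 371.47; Nwosu 1,496/11,722 × $1,450 = 185.05; Delacroix 2,360/11,722 × $1,450 = 291.93.
Rounded to nearest $5: Quinlan $600; Ibarra $370; Nwosu $185; Delacroix $290. Sum = $1,445.
Difference $1,450 − $1,445 = +$5 applied to Ibarra: Ibarra becomes $375.

Quinlan: $600 · Ibarra: $375 · Nwosu: $185 · Delacroix: $290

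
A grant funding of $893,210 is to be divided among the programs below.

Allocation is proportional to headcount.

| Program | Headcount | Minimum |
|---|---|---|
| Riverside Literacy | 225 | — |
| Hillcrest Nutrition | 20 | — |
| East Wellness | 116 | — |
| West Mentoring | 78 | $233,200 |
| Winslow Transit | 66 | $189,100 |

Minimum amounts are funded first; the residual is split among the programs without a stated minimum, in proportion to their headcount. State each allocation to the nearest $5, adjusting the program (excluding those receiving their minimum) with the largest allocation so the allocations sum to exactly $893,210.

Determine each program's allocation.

Riverside Literacy: $293,505; Hillcrest Nutrition: $26,090; East Wellness: $151,315; West Mentoring: $233,200; Winslow Transit: $189,100

Guaranteed amounts: West Mentoring $233,200; Winslow Transit $189,100. Balance $470,910.
Balance split over remaining headcount 361: Riverside Literacy 293,503.46 → $293,505; Hillcrest Nutrition 26,089.20 → $26,090; East Wellness 151,317.34 → $151,315.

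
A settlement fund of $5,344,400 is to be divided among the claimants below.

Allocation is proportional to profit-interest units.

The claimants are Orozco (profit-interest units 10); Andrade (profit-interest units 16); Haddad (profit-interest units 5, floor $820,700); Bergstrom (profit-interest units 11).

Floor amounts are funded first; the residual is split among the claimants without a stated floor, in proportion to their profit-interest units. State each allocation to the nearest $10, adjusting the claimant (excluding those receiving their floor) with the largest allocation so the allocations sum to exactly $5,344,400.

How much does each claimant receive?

Guaranteed amounts: Haddad $820,700. Balance $4,523,700.
Balance split over remaining profit-interest units 37: Orozco 1,222,621.62 → $1,222,620; Andrade 1,956,194.59 → $1,956,190; Bergstrom 1,344,883.78 → $1,344,880.
Rounding difference +$10 applied to Andrade → $1,956,200.

Orozco: $1,222,620 | Andrade: $1,956,200 | Haddad: $820,700 | Bergstrom: $1,344,880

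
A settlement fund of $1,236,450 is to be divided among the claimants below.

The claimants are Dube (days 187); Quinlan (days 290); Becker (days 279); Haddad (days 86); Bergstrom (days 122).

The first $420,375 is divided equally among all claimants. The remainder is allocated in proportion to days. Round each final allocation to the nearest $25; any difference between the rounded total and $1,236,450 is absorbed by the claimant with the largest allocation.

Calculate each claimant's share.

First tranche $420,375 split equally: $84,075 each.
Remainder $816,075 by days (total 964): Dube 158,305.01 → $158,300; Quinlan 245,499.74 → $245,500; Becker 236,187.68 → $236,200; Haddad 72,803.37 → $72,800; Bergstrom 103,279.20 → $103,275.
Totals: Dube $84,075 + $158,300 = $242,375; Quinlan $84,075 + $245,500 = $329,575; Becker $84,075 + $236,200 = $320,275; Haddad $84,075 + $72,800 = $156,875; Bergstrom $84,075 + $103,275 = $187,350.

Dube: $242,375; Quinlan: $329,575; Becker: $320,275; Haddad: $156,875; Bergstrom: $187,350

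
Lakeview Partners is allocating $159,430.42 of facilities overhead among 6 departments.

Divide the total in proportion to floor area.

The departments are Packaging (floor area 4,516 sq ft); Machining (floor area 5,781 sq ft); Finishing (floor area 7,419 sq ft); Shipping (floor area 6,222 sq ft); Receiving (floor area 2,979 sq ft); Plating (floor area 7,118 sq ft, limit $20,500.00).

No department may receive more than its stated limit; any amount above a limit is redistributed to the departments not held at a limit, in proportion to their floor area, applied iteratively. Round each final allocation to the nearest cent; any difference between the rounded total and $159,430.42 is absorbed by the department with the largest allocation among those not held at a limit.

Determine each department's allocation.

Floor area total: 34,035.
Unconstrained shares: Packaging 21,154.3346; Machining 27,079.9841; Finishing 34,752.8804; Shipping 29,145.7639; Receiving 13,954.5533; Plating 33,342.9038.
Held at cap: Plating ($20,500.00); remaining pool $138,930.42 reallocated over remaining floor area 26,917.
Redistributed shares: Packaging 23,309.0529 → $23,309.05; Machining 29,838.2717 → $29,838.27; Finishing 38,292.7067 → $38,292.71; Shipping 32,114.4657 → $32,114.47; Receiving 15,375.9231 → $15,375.92.

Packaging: $23,309.05 · Machining: $29,838.27 · Finishing: $38,292.71 · Shipping: $32,114.47 · Receiving: $15,375.92 · Plating: $20,500.00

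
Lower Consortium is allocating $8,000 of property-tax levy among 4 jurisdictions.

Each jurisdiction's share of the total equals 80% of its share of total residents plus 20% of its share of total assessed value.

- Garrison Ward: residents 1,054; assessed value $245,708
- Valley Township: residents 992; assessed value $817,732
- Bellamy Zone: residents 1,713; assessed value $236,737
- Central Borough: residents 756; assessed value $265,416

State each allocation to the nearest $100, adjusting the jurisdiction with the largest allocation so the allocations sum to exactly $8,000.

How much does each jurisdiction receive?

Totals — residents 4,515, assessed value 1,565,593.
Combined weights (80% residents + 20% assessed value): Garrison Ward 0.2181; Valley Township 0.2802; Bellamy Zone 0.3338; Central Borough 0.1679.
Unrounded shares: Garrison Ward 1,745.15; Valley Township 2,241.86; Bellamy Zone 2,670.11; Central Borough 1,342.88.
Rounded to nearest $100: Garrison Ward $1,700; Valley Township $2,200; Bellamy Zone $2,700; Central Borough $1,300. Sum = $7,900.
Difference $8,000 − $7,900 = +$100 applied to largest allocation (Bellamy Zone): Bellamy Zone becomes $2,800.

Garrison Ward: $1,700; Valley Township: $2,200; Bellamy Zone: $2,800; Central Borough: $1,300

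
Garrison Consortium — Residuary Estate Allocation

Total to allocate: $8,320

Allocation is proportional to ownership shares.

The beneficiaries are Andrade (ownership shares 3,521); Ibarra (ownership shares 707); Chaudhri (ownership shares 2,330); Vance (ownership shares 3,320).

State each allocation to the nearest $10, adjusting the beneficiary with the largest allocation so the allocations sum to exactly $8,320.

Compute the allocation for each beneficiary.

Sum of ownership shares: 9,878.
Proportional shares: Andrade 3,521/9,878 × $8,320 = 2,965.65; Ibarra 707/9,878 × $8,320 = 595.49; Chaudhri 2,330/9,878 × $8,320 = 1,962.50; Vance 3,320/9,878 × $8,320 = 2,796.36.
Rounded to nearest $10: Andrade $2,970; Ibarra $600; Chaudhri $1,960; Vance $2,800. Sum = $8,330.
Difference $8,320 − $8,330 = −$10 applied to largest allocation (Andrade): Andrade becomes $2,960.

Andrade: $2,960 · Ibarra: $600 · Chaudhri: $1,960 · Vance: $2,800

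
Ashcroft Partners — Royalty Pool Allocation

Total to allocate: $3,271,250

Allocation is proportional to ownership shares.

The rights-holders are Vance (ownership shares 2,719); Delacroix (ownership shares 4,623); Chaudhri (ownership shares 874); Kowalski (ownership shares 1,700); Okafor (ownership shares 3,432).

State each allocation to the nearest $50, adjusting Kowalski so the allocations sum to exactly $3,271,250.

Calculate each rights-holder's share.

Sum of ownership shares: 13,348.
Pro-rata amounts: Vance 2,719/13,348 × $3,271,250 = 666,356.66; Delacroix 4,623/13,348 × $3,271,250 = 1,132,977.88; Chaudhri 874/13,348 × $3,271,250 = 214,194.82; Kowalski 1,700/13,348 × $3,271,250 = 416,626.09; Okafor 3,432/13,348 × $3,271,250 = 841,094.55.
Rounded to nearest $50: Vance $666,350; Delacroix $1,133,000; Chaudhri $214,200; Kowalski $416,650; Okafor $841,100. Sum = $3,271,300.
Difference $3,271,250 − $3,271,300 = −$50 applied to Kowalski: Kowalski becomes $416,600.

Vance: $666,350 | Delacroix: $1,133,000 | Chaudhri: $214,200 | Kowalski: $416,600 | Okafor: $841,100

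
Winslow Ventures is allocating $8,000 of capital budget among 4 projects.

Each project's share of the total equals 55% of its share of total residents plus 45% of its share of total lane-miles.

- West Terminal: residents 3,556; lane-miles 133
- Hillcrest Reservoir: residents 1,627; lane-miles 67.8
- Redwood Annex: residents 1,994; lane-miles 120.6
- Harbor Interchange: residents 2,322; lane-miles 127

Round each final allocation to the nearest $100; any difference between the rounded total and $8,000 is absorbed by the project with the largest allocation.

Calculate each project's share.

Totals — residents 9,499, lane-miles 448.4.
Combined weights (55% residents + 45% lane-miles): West Terminal 0.3394; Hillcrest Reservoir 0.1622; Redwood Annex 0.2365; Harbor Interchange 0.2619.
Unrounded shares: West Terminal 2,714.96; Hillcrest Reservoir 1,297.97; Redwood Annex 1,891.88; Harbor Interchange 2,095.19.
After rounding ($100): West Terminal $2,700; Hillcrest Reservoir $1,300; Redwood Annex $1,900; Harbor Interchange $2,100. Sum = $8,000.
Rounded total matches; no reconciliation needed.

West Terminal: $2,700 · Hillcrest Reservoir: $1,300 · Redwood Annex: $1,900 · Harbor Interchange: $2,100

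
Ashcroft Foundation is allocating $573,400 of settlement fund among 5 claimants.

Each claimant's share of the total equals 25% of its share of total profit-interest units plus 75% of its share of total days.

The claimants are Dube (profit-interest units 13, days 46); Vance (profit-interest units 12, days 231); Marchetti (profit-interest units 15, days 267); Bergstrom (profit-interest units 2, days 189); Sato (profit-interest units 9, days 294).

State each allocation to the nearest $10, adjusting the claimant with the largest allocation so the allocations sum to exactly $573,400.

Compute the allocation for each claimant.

Profit-interest units total 51; days total 1,027.
Blended shares (25% profit-interest units + 75% days): Dube 0.0973; Vance 0.2275; Marchetti 0.2685; Bergstrom 0.1478; Sato 0.2588.
Unrounded shares: Dube 55,802.42; Vance 130,459.26; Marchetti 153,966.39; Bergstrom 84,764.17; Sato 148,407.77.
Rounded to nearest $10: Dube $55,800; Vance $130,460; Marchetti $153,970; Bergstrom $84,760; Sato $148,410. Sum = $573,400.
No rounding difference to absorb.

Dube: $55,800; Vance: $130,460; Marchetti: $153,970; Bergstrom: $84,760; Sato: $148,410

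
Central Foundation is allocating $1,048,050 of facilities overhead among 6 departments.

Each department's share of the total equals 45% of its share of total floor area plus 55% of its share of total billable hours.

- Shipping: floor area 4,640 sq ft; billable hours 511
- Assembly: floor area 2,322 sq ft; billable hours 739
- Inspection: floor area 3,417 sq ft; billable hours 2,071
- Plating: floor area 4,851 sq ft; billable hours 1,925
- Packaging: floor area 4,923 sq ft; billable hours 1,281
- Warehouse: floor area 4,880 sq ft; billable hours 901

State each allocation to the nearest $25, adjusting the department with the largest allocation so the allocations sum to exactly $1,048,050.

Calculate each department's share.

Shipping: $127,075 | Assembly: $101,100 | Inspection: $225,100 | Plating: $240,775 | Packaging: $192,150 | Warehouse: $161,850

Floor area total 25,033; billable hours total 7,428.
Composite weights (45% floor area + 55% billable hours): Shipping 0.1212; Assembly 0.0965; Inspection 0.2148; Plating 0.2297; Packaging 0.1833; Warehouse 0.1544.
Unrounded shares: Shipping 127,072.36; Assembly 101,094.41; Inspection 225,090.08; Plating 240,776.80; Packaging 192,157.61; Warehouse 161,858.74.
After rounding ($25): Shipping $127,075; Assembly $101,100; Inspection $225,100; Plating $240,775; Packaging $192,150; Warehouse $161,850. Sum = $1,048,050.
Sum already equals the total — no adjustment.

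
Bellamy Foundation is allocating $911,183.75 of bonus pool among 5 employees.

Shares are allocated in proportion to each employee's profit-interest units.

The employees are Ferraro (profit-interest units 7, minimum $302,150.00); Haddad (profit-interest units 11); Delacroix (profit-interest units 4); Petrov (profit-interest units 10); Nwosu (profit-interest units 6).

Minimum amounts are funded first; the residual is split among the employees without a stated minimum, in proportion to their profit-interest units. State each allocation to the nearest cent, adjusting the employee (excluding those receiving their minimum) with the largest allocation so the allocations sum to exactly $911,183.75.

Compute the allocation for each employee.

Fund the minimums — Ferraro $302,150.00. Remaining pool $609,033.75.
Remaining pool split over remaining profit-interest units 31: Haddad 216,108.7500 → $216,108.75; Delacroix 78,585.0000 → $78,585.00; Petrov 196,462.5000 → $196,462.50; Nwosu 117,877.5000 → $117,877.50.

Ferraro: $302,150.00 · Haddad: $216,108.75 · Delacroix: $78,585.00 · Petrov: $196,462.50 · Nwosu: $117,877.50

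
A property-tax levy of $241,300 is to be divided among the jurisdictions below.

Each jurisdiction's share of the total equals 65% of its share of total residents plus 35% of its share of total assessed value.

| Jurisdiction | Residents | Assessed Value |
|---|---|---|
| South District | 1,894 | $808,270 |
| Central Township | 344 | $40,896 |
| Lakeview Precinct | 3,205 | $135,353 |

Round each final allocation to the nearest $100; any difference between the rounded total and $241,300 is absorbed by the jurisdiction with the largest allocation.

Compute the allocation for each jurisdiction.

South District: $123,900 · Central Township: $13,400 · Lakeview Precinct: $104,000

Residents total 5,443; assessed value total 984,519.
Blended shares (65% residents + 35% assessed value): South District 0.5135; Central Township 0.0556; Lakeview Precinct 0.4309.
Raw shares: South District 123,913.17; Central Township 13,420.86; Lakeview Precinct 103,965.98.
At nearest $100: South District $123,900; Central Township $13,400; Lakeview Precinct $104,000. Sum = $241,300.
Sum already equals the total — no adjustment.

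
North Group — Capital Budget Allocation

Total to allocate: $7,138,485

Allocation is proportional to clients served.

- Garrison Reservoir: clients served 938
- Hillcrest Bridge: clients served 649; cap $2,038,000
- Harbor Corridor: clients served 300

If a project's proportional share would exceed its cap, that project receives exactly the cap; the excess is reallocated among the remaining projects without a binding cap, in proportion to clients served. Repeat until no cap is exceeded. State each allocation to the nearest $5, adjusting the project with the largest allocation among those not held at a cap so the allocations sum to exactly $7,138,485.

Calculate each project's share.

Total clients served = 1,887.
Pro-rata shares before constraints: Garrison Reservoir 3,548,436.10; Hillcrest Bridge 2,455,154.62; Harbor Corridor 1,134,894.28.
Cap binds for Hillcrest Bridge ($2,038,000); balance $5,100,485 reallocated over remaining clients served 1,238.
Remaining shares: Garrison Reservoir 3,864,503.17 → $3,864,505; Harbor Corridor 1,235,981.83 → $1,235,980.

Garrison Reservoir: $3,864,505 · Hillcrest Bridge: $2,038,000 · Harbor Corridor: $1,235,980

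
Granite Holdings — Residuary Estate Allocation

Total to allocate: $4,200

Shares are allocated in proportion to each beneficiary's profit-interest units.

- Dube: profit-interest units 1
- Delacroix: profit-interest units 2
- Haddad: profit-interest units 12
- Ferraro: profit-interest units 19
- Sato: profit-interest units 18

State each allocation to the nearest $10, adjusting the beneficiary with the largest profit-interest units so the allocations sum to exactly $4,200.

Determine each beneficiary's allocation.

Dube: $80 | Delacroix: $160 | Haddad: $970 | Ferraro: $1,540 | Sato: $1,450

Profit-interest units total: 52.
Raw shares: Dube 1/52 × $4,200 = 80.77; Delacroix 2/52 × $4,200 = 161.54; Haddad 12/52 × $4,200 = 969.23; Ferraro 19/52 × $4,200 = 1,534.62; Sato 18/52 × $4,200 = 1,453.85.
At nearest $10: Dube $80; Delacroix $160; Haddad $970; Ferraro $1,530; Sato $1,450. Sum = $4,190.
Difference $4,200 − $4,190 = +$10 applied to largest profit-interest units (Ferraro): Ferraro becomes $1,540.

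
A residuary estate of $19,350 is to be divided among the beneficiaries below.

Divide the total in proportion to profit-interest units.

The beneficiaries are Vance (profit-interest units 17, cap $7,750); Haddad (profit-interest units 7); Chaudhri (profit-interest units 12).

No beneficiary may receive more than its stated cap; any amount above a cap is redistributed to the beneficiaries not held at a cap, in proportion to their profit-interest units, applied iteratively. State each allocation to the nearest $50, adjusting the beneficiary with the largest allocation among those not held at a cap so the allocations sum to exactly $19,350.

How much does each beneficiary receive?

Combined profit-interest units = 36.
Proportional shares (ignoring caps): Vance 9,137.50; Haddad 3,762.50; Chaudhri 6,450.00.
Capped: Vance ($7,750); remaining pool $11,600 reallocated over remaining profit-interest units 19.
Shares after redistribution: Haddad 4,273.68 → $4,250; Chaudhri 7,326.32 → $7,350.

Vance: $7,750; Haddad: $4,250; Chaudhri: $7,350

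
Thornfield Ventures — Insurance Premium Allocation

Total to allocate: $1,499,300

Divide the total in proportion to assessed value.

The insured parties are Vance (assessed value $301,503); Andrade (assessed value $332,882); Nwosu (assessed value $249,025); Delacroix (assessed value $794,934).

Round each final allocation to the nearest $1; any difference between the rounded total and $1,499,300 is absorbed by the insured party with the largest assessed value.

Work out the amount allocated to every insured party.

Assessed value total: 1,678,344.
Pro-rata amounts: Vance 301,503/1,678,344 × $1,499,300 = 269,338.97; Andrade 332,882/1,678,344 × $1,499,300 = 297,370.49; Nwosu 249,025/1,678,344 × $1,499,300 = 222,459.27; Delacroix 794,934/1,678,344 × $1,499,300 = 710,131.26.
Rounded to nearest $1: Vance $269,339; Andrade $297,370; Nwosu $222,459; Delacroix $710,131. Sum = $1,499,299.
Difference $1,499,300 − $1,499,299 = +$1 applied to largest assessed value (Delacroix): Delacroix becomes $710,132.

Vance: $269,339; Andrade: $297,370; Nwosu: $222,459; Delacroix: $710,132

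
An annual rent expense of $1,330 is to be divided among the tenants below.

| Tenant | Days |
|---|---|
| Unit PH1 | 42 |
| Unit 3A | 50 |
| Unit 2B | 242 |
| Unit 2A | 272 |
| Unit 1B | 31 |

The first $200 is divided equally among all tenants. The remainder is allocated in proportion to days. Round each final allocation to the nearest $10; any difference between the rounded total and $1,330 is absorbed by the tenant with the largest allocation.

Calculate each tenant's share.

Equal tier: $200 ÷ 5 = $40 apiece.
Remainder $1,130 by days (total 637): Unit PH1 74.51 → $70; Unit 3A 88.70 → $90; Unit 2B 429.29 → $430; Unit 2A 482.51 → $480; Unit 1B 54.99 → $50.
Rounding difference +$10 on remainder applied to Unit 2A.
Totals: Unit PH1 $40 + $70 = $110; Unit 3A $40 + $90 = $130; Unit 2B $40 + $430 = $470; Unit 2A $40 + $490 = $530; Unit 1B $40 + $50 = $90.

Unit PH1: $110 | Unit 3A: $130 | Unit 2B: $470 | Unit 2A: $530 | Unit 1B: $90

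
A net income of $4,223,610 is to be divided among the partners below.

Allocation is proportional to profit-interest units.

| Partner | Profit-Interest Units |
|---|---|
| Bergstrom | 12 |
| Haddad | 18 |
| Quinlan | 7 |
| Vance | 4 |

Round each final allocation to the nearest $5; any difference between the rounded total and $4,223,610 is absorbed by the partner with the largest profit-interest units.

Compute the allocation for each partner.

Profit-interest units total: 41.
Proportional shares: Bergstrom 12/41 × $4,223,610 = 1,236,178.54; Haddad 18/41 × $4,223,610 = 1,854,267.80; Quinlan 7/41 × $4,223,610 = 721,104.15; Vance 4/41 × $4,223,610 = 412,059.51.
At nearest $5: Bergstrom $1,236,180; Haddad $1,854,270; Quinlan $721,105; Vance $412,060. Sum = $4,223,615.
Difference $4,223,610 − $4,223,615 = −$5 applied to largest profit-interest units (Haddad): Haddad becomes $1,854,265.

Bergstrom: $1,236,180 | Haddad: $1,854,265 | Quinlan: $721,105 | Vance: $412,060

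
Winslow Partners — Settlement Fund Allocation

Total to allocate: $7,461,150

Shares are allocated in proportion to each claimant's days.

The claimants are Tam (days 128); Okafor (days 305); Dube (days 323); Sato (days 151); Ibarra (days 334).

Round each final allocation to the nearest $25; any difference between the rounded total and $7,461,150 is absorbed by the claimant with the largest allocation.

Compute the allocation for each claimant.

Combined days = 1,241.
Raw shares: Tam 128/1,241 × $7,461,150 = 769,562.61; Okafor 305/1,241 × $7,461,150 = 1,833,723.41; Dube 323/1,241 × $7,461,150 = 1,941,943.15; Sato 151/1,241 × $7,461,150 = 907,843.39; Ibarra 334/1,241 × $7,461,150 = 2,008,077.44.
At nearest $25: Tam $769,575; Okafor $1,833,725; Dube $1,941,950; Sato $907,850; Ibarra $2,008,075. Sum = $7,461,175.
Difference $7,461,150 − $7,461,175 = −$25 applied to largest allocation (Ibarra): Ibarra becomes $2,008,050.

Tam: $769,575 | Okafor: $1,833,725 | Dube: $1,941,950 | Sato: $907,850 | Ibarra: $2,008,050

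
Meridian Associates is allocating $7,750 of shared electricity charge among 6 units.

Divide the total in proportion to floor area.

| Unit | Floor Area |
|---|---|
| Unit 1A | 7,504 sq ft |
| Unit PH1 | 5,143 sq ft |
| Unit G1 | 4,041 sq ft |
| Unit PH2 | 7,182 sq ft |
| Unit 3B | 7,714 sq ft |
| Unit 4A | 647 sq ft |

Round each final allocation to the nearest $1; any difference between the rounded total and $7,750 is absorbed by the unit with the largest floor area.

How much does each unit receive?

Floor area total: 7,504 + 5,143 + 4,041 + 7,182 + 7,714 + 647 = 32,231.
Raw shares: Unit 1A 1,804.35; Unit PH1 1,236.64; Unit G1 971.67; Unit PH2 1,726.92; Unit 3B 1,854.84; Unit 4A 155.57.
After rounding ($1): Unit 1A $1,804; Unit PH1 $1,237; Unit G1 $972; Unit PH2 $1,727; Unit 3B $1,855; Unit 4A $156. Sum = $7,751.
Difference $7,750 − $7,751 = −$1 applied to largest floor area (Unit 3B): Unit 3B becomes $1,854.

Unit 1A: $1,804 | Unit PH1: $1,237 | Unit G1: $972 | Unit PH2: $1,727 | Unit 3B: $1,854 | Unit 4A: $156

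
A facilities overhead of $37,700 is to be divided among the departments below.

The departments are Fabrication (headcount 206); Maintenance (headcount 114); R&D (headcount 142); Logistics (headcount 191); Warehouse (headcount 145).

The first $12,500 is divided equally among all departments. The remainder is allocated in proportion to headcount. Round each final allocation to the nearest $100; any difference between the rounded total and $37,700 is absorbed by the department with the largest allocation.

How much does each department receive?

Fabrication: $9,000; Maintenance: $6,100; R&D: $7,000; Logistics: $8,500; Warehouse: $7,100

First tranche $12,500 split equally: $2,500 each.
Remainder $25,200 by headcount (total 798): Fabrication 6,505.26 → $6,500; Maintenance 3,600.00 → $3,600; R&D 4,484.21 → $4,500; Logistics 6,031.58 → $6,000; Warehouse 4,578.95 → $4,600.
Totals: Fabrication $2,500 + $6,500 = $9,000; Maintenance $2,500 + $3,600 = $6,100; R&D $2,500 + $4,500 = $7,000; Logistics $2,500 + $6,000 = $8,500; Warehouse $2,500 + $4,600 = $7,100.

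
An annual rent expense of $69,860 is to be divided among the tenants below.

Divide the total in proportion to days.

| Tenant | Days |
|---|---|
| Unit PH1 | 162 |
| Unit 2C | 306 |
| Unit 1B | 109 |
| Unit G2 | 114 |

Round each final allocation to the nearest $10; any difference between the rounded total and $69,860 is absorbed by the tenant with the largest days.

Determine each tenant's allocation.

Combined days = 691.
Pro-rata amounts: Unit PH1 162/691 × $69,860 = 16,378.18; Unit 2C 306/691 × $69,860 = 30,936.56; Unit 1B 109/691 × $69,860 = 11,019.88; Unit G2 114/691 × $69,860 = 11,525.38.
At nearest $10: Unit PH1 $16,380; Unit 2C $30,940; Unit 1B $11,020; Unit G2 $11,530. Sum = $69,870.
Difference $69,860 − $69,870 = −$10 applied to largest days (Unit 2C): Unit 2C becomes $30,930.

Unit PH1: $16,380 | Unit 2C: $30,930 | Unit 1B: $11,020 | Unit G2: $11,530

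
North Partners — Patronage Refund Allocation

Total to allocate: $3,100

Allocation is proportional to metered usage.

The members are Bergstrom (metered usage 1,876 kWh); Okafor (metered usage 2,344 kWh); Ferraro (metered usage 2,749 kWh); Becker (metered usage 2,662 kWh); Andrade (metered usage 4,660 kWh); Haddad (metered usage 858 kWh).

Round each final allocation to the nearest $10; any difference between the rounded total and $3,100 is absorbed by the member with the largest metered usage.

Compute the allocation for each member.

Bergstrom: $380 · Okafor: $480 · Ferraro: $560 · Becker: $540 · Andrade: $960 · Haddad: $180

Sum of metered usage: 15,149.
Unrounded shares: Bergstrom 1,876/15,149 × $3,100 = 383.89; Okafor 2,344/15,149 × $3,100 = 479.66; Ferraro 2,749/15,149 × $3,100 = 562.54; Becker 2,662/15,149 × $3,100 = 544.74; Andrade 4,660/15,149 × $3,100 = 953.59; Haddad 858/15,149 × $3,100 = 175.58.
Rounded to nearest $10: Bergstrom $380; Okafor $480; Ferraro $560; Becker $540; Andrade $950; Haddad $180. Sum = $3,090.
Difference $3,100 − $3,090 = +$10 applied to largest metered usage (Andrade): Andrade becomes $960.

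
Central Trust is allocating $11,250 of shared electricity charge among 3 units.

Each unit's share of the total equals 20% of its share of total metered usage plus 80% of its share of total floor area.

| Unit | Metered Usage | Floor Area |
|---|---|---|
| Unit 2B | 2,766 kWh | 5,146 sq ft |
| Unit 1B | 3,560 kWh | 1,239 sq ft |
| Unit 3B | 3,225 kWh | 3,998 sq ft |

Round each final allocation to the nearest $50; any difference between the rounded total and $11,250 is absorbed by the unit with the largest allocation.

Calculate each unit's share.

Totals — metered usage 9,551, floor area 10,383.
Combined weights (20% metered usage + 80% floor area): Unit 2B 0.4544; Unit 1B 0.1700; Unit 3B 0.3756.
Proportional shares: Unit 2B 5,112.17; Unit 1B 1,912.62; Unit 3B 4,225.21.
Rounded to nearest $50: Unit 2B $5,100; Unit 1B $1,900; Unit 3B $4,250. Sum = $11,250.
No rounding difference to absorb.

Unit 2B: $5,100 | Unit 1B: $1,900 | Unit 3B: $4,250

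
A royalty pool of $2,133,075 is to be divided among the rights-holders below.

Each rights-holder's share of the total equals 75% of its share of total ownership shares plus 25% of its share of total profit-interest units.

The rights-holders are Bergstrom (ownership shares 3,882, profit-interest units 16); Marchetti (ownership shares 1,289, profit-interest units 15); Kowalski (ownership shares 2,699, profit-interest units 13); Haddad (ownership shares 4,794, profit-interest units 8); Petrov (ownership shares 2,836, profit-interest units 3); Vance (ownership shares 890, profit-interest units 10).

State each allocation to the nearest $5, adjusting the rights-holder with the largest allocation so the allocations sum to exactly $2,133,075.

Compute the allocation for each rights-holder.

Totals — ownership shares 16,390, profit-interest units 65.
Combined weights (75% ownership shares + 25% profit-interest units): Bergstrom 0.2392; Marchetti 0.1167; Kowalski 0.1735; Haddad 0.2501; Petrov 0.1413; Vance 0.0792.
Proportional shares: Bergstrom 510,183.05; Marchetti 248,879.61; Kowalski 370,099.57; Haddad 533,569.08; Petrov 301,430.62; Vance 168,913.07.
Rounded to nearest $5: Bergstrom $510,185; Marchetti $248,880; Kowalski $370,100; Haddad $533,570; Petrov $301,430; Vance $168,915. Sum = $2,133,080.
Difference $2,133,075 − $2,133,080 = −$5 applied to largest allocation (Haddad): Haddad becomes $533,565.

Bergstrom: $510,185 | Marchetti: $248,880 | Kowalski: $370,100 | Haddad: $533,565 | Petrov: $301,430 | Vance: $168,915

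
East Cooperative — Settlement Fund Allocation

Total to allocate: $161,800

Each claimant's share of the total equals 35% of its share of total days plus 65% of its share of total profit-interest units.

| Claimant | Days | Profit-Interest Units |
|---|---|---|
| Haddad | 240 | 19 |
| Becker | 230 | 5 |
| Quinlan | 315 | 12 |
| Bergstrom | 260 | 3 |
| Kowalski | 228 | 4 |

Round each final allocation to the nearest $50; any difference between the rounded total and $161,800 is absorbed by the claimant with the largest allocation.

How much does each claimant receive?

Days total 1,273; profit-interest units total 43.
Combined weights (35% days + 65% profit-interest units): Haddad 0.3532; Becker 0.1388; Quinlan 0.2680; Bergstrom 0.1168; Kowalski 0.1232.
Pro-rata amounts: Haddad 57,146.98; Becker 22,460.73; Quinlan 43,362.69; Bergstrom 18,903.66; Kowalski 19,925.94.
After rounding ($50): Haddad $57,150; Becker $22,450; Quinlan $43,350; Bergstrom $18,900; Kowalski $19,950. Sum = $161,800.
Rounded total matches; no reconciliation needed.

Haddad: $57,150 · Becker: $22,450 · Quinlan: $43,350 · Bergstrom: $18,900 · Kowalski: $19,950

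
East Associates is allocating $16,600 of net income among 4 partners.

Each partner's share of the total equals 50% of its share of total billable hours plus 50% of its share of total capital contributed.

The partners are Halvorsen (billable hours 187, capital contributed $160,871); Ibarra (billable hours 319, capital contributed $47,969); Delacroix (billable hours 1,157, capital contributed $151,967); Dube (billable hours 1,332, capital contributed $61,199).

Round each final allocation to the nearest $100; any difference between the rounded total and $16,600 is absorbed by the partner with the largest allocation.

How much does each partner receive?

Halvorsen: $3,700 | Ibarra: $1,800 | Delacroix: $6,200 | Dube: $4,900

Totals — billable hours 2,995, capital contributed 422,006.
Composite weights (50% billable hours + 50% capital contributed): Halvorsen 0.2218; Ibarra 0.1101; Delacroix 0.3732; Dube 0.2949.
Proportional shares: Halvorsen 3,682.24; Ibarra 1,827.49; Delacroix 6,195.26; Dube 4,895.01.
Rounded to nearest $100: Halvorsen $3,700; Ibarra $1,800; Delacroix $6,200; Dube $4,900. Sum = $16,600.
Rounded total matches; no reconciliation needed.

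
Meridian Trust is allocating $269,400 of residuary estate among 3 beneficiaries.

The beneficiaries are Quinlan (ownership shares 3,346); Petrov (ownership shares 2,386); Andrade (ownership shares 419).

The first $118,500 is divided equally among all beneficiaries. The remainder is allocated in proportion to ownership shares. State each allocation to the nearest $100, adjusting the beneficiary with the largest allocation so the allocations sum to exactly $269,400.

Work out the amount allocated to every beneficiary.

$118,500 shared equally gives $39,500 per beneficiary.
Remainder $150,900 by ownership shares (total 6,151): Quinlan 82,086.07 → $82,100; Petrov 58,534.77 → $58,500; Andrade 10,279.16 → $10,300.
Totals: Quinlan $39,500 + $82,100 = $121,600; Petrov $39,500 + $58,500 = $98,000; Andrade $39,500 + $10,300 = $49,800.

Quinlan: $121,600; Petrov: $98,000; Andrade: $49,800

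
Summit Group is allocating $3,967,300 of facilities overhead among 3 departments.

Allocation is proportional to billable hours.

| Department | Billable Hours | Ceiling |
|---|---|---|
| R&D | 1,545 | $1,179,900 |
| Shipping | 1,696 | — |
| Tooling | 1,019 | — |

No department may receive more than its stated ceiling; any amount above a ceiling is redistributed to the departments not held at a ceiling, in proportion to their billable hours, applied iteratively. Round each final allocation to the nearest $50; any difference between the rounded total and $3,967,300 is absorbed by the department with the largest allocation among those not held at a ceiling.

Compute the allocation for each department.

Combined billable hours = 4,260.
Pro-rata shares before constraints: R&D 1,438,844.72; Shipping 1,579,469.67; Tooling 948,985.61.
Cap binds for R&D ($1,179,900); remaining pool $2,787,400 reallocated over remaining billable hours 2,715.
Redistributed shares: Shipping 1,741,226.67 → $1,741,250; Tooling 1,046,173.33 → $1,046,150.

R&D: $1,179,900 | Shipping: $1,741,250 | Tooling: $1,046,150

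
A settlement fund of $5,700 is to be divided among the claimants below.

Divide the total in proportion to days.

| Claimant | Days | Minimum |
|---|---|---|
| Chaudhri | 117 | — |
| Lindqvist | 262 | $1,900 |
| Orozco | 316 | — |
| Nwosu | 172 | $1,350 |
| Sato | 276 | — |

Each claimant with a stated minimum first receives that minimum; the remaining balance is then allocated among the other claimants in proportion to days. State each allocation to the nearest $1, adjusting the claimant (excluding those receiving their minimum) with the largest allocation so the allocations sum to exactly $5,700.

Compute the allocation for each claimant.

Guaranteed amounts: Lindqvist $1,900; Nwosu $1,350. Balance $2,450.
Balance split over remaining days 709: Chaudhri 404.30 → $404; Orozco 1,091.96 → $1,092; Sato 953.74 → $954.

Chaudhri: $404 · Lindqvist: $1,900 · Orozco: $1,092 · Nwosu: $1,350 · Sato: $954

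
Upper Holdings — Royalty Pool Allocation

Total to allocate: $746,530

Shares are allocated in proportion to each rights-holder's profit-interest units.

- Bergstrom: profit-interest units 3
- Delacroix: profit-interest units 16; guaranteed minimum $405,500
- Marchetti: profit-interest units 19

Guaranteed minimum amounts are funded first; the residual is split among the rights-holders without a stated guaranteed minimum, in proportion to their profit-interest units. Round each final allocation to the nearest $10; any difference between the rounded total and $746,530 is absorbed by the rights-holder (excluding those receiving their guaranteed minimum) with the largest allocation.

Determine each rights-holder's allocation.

Minimums first: Delacroix $405,500. Remaining pool $341,030.
Remaining pool split over remaining profit-interest units 22: Bergstrom 46,504.09 → $46,500; Marchetti 294,525.91 → $294,530.

Bergstrom: $46,500 · Delacroix: $405,500 · Marchetti: $294,530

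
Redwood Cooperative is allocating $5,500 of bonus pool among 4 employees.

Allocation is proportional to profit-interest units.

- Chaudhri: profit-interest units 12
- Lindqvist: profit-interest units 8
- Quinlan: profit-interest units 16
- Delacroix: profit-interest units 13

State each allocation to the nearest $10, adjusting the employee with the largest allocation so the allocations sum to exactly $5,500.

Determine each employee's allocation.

Chaudhri: $1,350 · Lindqvist: $900 · Quinlan: $1,790 · Delacroix: $1,460

Sum of profit-interest units: 49.
Raw shares: Chaudhri 12/49 × $5,500 = 1,346.94; Lindqvist 8/49 × $5,500 = 897.96; Quinlan 16/49 × $5,500 = 1,795.92; Delacroix 13/49 × $5,500 = 1,459.18.
After rounding ($10): Chaudhri $1,350; Lindqvist $900; Quinlan $1,800; Delacroix $1,460. Sum = $5,510.
Difference $5,500 − $5,510 = −$10 applied to largest allocation (Quinlan): Quinlan becomes $1,790.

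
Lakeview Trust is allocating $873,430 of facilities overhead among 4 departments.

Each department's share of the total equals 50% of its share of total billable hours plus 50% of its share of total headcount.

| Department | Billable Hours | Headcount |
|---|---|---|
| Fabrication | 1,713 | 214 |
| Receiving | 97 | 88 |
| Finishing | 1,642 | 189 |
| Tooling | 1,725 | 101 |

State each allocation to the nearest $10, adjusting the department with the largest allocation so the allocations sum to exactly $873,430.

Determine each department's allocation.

Fabrication: $302,370; Receiving: $73,100; Finishing: $277,940; Tooling: $220,020

Totals — billable hours 5,177, headcount 592.
Composite weights (50% billable hours + 50% headcount): Fabrication 0.3462; Receiving 0.0837; Finishing 0.3182; Tooling 0.2519.
Raw shares: Fabrication 302,369.72; Receiving 73,099.70; Finishing 277,938.03; Tooling 220,022.55.
Rounded to nearest $10: Fabrication $302,370; Receiving $73,100; Finishing $277,940; Tooling $220,020. Sum = $873,430.
Rounded total matches; no reconciliation needed.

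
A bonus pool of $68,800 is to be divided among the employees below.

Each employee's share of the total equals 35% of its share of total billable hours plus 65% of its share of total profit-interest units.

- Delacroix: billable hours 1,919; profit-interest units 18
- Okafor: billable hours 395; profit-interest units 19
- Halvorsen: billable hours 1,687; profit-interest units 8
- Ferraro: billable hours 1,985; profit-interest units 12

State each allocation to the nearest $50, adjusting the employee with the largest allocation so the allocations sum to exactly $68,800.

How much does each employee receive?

Delacroix: $21,850 · Okafor: $16,500 · Halvorsen: $13,050 · Ferraro: $17,400

Billable hours total 5,986; profit-interest units total 57.
Composite weights (35% billable hours + 65% profit-interest units): Delacroix 0.3175; Okafor 0.2398; Halvorsen 0.1899; Ferraro 0.2529.
Unrounded shares: Delacroix 21,841.70; Okafor 16,495.64; Halvorsen 13,062.82; Ferraro 17,399.84.
At nearest $50: Delacroix $21,850; Okafor $16,500; Halvorsen $13,050; Ferraro $17,400. Sum = $68,800.
Sum already equals the total — no adjustment.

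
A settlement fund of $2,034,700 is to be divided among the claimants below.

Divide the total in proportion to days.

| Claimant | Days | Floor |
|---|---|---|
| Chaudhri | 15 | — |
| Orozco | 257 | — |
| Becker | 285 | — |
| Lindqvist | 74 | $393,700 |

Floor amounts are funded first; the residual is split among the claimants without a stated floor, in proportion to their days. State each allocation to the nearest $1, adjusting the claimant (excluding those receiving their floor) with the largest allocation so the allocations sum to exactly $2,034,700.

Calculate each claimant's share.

Fund the minimums — Lindqvist $393,700. Remaining pool $1,641,000.
Remaining pool split over remaining days 557: Chaudhri 44,192.10 → $44,192; Orozco 757,157.99 → $757,158; Becker 839,649.91 → $839,650.

Chaudhri: $44,192; Orozco: $757,158; Becker: $839,650; Lindqvist: $393,700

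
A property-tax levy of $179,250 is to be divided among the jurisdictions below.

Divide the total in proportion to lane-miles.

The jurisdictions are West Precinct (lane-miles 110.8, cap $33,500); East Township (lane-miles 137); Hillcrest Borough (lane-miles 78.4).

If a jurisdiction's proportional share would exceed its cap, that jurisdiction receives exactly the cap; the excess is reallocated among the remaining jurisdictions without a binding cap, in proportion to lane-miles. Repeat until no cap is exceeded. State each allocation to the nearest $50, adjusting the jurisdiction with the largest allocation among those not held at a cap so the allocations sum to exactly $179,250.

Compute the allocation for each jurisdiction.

Combined lane-miles = 326.2.
Pro-rata shares before constraints: West Precinct 60,885.65; East Township 75,282.80; Hillcrest Borough 43,081.55.
Cap binds for West Precinct ($33,500); balance $145,750 reallocated over remaining lane-miles 215.4.
Shares after redistribution: East Township 92,700.79 → $92,700; Hillcrest Borough 53,049.21 → $53,050.

West Precinct: $33,500; East Township: $92,700; Hillcrest Borough: $53,050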